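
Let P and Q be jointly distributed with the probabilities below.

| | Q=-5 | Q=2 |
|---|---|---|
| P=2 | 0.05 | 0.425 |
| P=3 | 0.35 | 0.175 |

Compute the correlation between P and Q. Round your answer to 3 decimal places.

E[P] = 2.525,  E[Q] = -0.8
E[PQ] = -3
Cov(P,Q) = E[PQ] − E[P]E[Q] = -3 − (2.525)(-0.8) = -0.98
var(P) = 0.249375,  var(Q) = 11.76
ρ = -0.98 / √(0.249375·11.76) ≈ -0.572

-0.572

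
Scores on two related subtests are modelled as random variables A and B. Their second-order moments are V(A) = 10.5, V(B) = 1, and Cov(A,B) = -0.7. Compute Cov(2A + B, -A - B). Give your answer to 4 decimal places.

-19.9000

Cov(2A + B, -A - B) = (2)(-1)V(A) + (1)(-1)V(B) + [(2)(-1) + (1)(-1)]Cov(A,B)
= -2·10.5 + -1·1 + -3·-0.7 = -19.9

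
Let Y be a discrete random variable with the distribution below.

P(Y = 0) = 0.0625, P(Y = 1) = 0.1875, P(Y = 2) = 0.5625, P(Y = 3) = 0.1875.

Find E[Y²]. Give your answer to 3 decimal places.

E[Y²] = (0)²(0.0625) + (1)²(0.1875) + (2)²(0.5625) + (3)²(0.1875) = 4.125

4.125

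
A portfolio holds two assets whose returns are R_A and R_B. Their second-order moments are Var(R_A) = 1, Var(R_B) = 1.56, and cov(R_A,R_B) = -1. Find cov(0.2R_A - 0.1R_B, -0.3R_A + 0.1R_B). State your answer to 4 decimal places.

cov(0.2R_A - 0.1R_B, -0.3R_A + 0.1R_B) = (0.2)(-0.3)Var(R_A) + (-0.1)(0.1)Var(R_B) + [(0.2)(0.1) + (-0.1)(-0.3)]cov(R_A,R_B)
= -0.06·1 + -0.01·1.56 + 0.05·-1 = -0.1256

-0.1256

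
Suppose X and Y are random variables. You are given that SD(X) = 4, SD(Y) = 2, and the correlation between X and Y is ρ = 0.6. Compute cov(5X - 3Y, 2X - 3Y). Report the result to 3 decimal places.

95.200

var(X) = (4)² = 16;  var(Y) = (2)² = 4
cov(X,Y) = ρ·SD(X)·SD(Y) = 0.6·4·2 = 4.8
cov(5X - 3Y, 2X - 3Y) = (5)(2)var(X) + (-3)(-3)var(Y) + [(5)(-3) + (-3)(2)]cov(X,Y)
= 10·16 + 9·4 + -21·4.8 = 95.2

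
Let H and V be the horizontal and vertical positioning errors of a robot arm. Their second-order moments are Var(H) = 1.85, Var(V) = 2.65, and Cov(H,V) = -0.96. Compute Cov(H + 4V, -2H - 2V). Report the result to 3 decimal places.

-15.300

Cov(H + 4V, -2H - 2V) = (1)(-2)Var(H) + (4)(-2)Var(V) + [(1)(-2) + (4)(-2)]Cov(H,V)
= -2·1.85 + -8·2.65 + -10·-0.96 = -15.3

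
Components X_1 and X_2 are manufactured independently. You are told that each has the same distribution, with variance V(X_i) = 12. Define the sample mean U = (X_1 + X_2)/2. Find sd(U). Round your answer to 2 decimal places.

By independence, V(U) = (0.5)²V(X_1) + (0.5)²V(X_2)
= (0.5)²·12 + (0.5)²·12 = 6
sd(U) = √6 ≈ 2.45

2.45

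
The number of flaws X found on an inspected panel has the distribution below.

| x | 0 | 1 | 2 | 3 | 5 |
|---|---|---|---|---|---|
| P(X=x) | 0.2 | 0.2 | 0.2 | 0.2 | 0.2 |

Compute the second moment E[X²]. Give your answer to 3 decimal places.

E[X²] = (0)²(0.2) + (1)²(0.2) + (2)²(0.2) + (3)²(0.2) + (5)²(0.2) = 7.8

7.800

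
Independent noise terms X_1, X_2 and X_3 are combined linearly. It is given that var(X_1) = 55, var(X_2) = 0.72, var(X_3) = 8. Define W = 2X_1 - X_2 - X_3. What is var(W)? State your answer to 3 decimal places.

228.720

By independence, var(W) = (2)²var(X_1) + (-1)²var(X_2) + (-1)²var(X_3)
= (2)²·55 + (-1)²·0.72 + (-1)²·8 = 228.72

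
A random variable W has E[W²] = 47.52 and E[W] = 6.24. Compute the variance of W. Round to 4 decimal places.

Var(W) = 47.52 − (6.24)² = 8.5824

8.5824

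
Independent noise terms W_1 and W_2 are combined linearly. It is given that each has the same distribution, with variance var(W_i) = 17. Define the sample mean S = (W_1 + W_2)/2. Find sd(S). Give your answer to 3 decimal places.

2.915

By independence, var(S) = (0.5)²var(W_1) + (0.5)²var(W_2)
= (0.5)²·17 + (0.5)²·17 = 8.5
sd(S) = √8.5 ≈ 2.915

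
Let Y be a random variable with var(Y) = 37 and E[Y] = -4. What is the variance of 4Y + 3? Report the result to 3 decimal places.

var(4Y + 3) = (4)²·var(Y) = 16·37 = 592

592.000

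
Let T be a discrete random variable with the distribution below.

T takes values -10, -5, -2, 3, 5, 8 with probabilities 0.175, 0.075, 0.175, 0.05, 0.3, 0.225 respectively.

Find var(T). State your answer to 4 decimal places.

41.4744

E[T] = (-10)(0.175) + (-5)(0.075) + (-2)(0.175) + (3)(0.05) + (5)(0.3) + (8)(0.225) = 0.975
E[T²] = (-10)²(0.175) + (-5)²(0.075) + (-2)²(0.175) + (3)²(0.05) + (5)²(0.3) + (8)²(0.225) = 42.425
var(T) = E[T²] − (E[T])² = 42.425 − (0.975)² = 41.474375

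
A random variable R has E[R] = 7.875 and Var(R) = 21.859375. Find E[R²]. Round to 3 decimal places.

E[R²] = Var(R) + (E[R])² = 21.859375 + (7.875)² = 83.875

83.875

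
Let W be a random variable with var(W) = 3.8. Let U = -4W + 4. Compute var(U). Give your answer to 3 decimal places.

var(-4W + 4) = (-4)²·var(W) = 16·3.8 = 60.8

60.800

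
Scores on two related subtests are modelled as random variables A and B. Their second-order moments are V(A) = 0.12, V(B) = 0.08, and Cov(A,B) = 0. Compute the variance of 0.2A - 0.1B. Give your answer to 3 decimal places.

0.006

V(0.2A - 0.1B) = (0.2)²·V(A) + (-0.1)²·V(B) + 2·(0.2)·(-0.1)·Cov(A,B)
= 0.04·0.12 + 0.01·0.08 + -0.04·0 = 0.0056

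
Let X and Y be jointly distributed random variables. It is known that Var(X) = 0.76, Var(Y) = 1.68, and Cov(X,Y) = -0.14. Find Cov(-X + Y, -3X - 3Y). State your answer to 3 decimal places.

Cov(-X + Y, -3X - 3Y) = (-1)(-3)Var(X) + (1)(-3)Var(Y) + [(-1)(-3) + (1)(-3)]Cov(X,Y)
= 3·0.76 + -3·1.68 + 0·-0.14 = -2.76

-2.760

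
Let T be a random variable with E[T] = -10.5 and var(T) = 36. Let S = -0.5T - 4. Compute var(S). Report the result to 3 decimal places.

var(-0.5T - 4) = (-0.5)²·var(T) = 0.25·36 = 9

9.000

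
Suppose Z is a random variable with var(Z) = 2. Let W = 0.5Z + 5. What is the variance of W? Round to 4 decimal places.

0.5000

var(0.5Z + 5) = (0.5)²·var(Z) = 0.25·2 = 0.5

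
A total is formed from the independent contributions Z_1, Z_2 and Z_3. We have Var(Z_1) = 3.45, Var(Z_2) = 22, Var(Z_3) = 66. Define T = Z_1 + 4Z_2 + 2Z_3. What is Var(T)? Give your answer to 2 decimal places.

619.45

By independence, Var(T) = (1)²Var(Z_1) + (4)²Var(Z_2) + (2)²Var(Z_3)
= (1)²·3.45 + (4)²·22 + (2)²·66 = 619.45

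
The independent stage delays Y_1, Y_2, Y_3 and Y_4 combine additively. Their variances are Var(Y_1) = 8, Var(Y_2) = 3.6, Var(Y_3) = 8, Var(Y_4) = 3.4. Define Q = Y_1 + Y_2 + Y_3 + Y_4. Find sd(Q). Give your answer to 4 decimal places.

By independence, Var(Q) = (1)²Var(Y_1) + (1)²Var(Y_2) + (1)²Var(Y_3) + (1)²Var(Y_4)
= (1)²·8 + (1)²·3.6 + (1)²·8 + (1)²·3.4 = 23
sd(Q) = √23 ≈ 4.7958

4.7958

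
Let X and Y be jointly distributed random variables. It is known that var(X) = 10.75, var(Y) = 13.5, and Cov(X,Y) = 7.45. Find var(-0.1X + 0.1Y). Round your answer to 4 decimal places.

0.0935

var(-0.1X + 0.1Y) = (-0.1)²·var(X) + (0.1)²·var(Y) + 2·(-0.1)·(0.1)·Cov(X,Y)
= 0.01·10.75 + 0.01·13.5 + -0.02·7.45 = 0.0935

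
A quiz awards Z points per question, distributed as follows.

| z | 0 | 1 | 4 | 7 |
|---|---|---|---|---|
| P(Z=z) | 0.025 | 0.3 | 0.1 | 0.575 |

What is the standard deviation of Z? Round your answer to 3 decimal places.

2.784

E[Z] = (0)(0.025) + (1)(0.3) + (4)(0.1) + (7)(0.575) = 4.725
E[Z²] = (0)²(0.025) + (1)²(0.3) + (4)²(0.1) + (7)²(0.575) = 30.075
Var(Z) = E[Z²] − (E[Z])² = 30.075 − (4.725)² = 7.749375
σ(Z) = √7.749375 ≈ 2.784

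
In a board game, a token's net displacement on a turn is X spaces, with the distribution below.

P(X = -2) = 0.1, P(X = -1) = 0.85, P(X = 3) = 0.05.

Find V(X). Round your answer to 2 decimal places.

0.89

E[X] = (-2)(0.1) + (-1)(0.85) + (3)(0.05) = -0.9
E[X²] = (-2)²(0.1) + (-1)²(0.85) + (3)²(0.05) = 1.7
V(X) = E[X²] − (E[X])² = 1.7 − (-0.9)² = 0.89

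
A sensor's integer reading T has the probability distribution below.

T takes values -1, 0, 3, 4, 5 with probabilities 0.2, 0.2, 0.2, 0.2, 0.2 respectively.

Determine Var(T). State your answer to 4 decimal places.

E[T] = (-1)(0.2) + (0)(0.2) + (3)(0.2) + (4)(0.2) + (5)(0.2) = 2.2
E[T²] = (-1)²(0.2) + (0)²(0.2) + (3)²(0.2) + (4)²(0.2) + (5)²(0.2) = 10.2
Var(T) = E[T²] − (E[T])² = 10.2 − (2.2)² = 5.36

5.3600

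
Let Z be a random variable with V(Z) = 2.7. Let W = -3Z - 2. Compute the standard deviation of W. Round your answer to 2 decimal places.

V(-3Z - 2) = (-3)²·2.7 = 24.3
σ(W) = √24.3 ≈ 4.93

4.93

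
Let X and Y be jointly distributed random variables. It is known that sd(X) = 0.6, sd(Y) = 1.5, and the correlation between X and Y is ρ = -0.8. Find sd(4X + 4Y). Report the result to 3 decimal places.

4.327

V(X) = (0.6)² = 0.36;  V(Y) = (1.5)² = 2.25
cov(X,Y) = ρ·sd(X)·sd(Y) = -0.8·0.6·1.5 = -0.72
V(4X + 4Y) = (4)²·V(X) + (4)²·V(Y) + 2·(4)·(4)·cov(X,Y)
= 16·0.36 + 16·2.25 + 32·-0.72 = 18.72
sd(4X + 4Y) = √18.72 ≈ 4.327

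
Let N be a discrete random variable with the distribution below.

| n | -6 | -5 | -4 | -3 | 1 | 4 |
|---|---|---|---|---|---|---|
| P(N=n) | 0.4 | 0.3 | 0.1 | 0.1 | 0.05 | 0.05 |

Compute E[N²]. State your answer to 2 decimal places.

25.25

E[N²] = (-6)²(0.4) + (-5)²(0.3) + (-4)²(0.1) + (-3)²(0.1) + (1)²(0.05) + (4)²(0.05) = 25.25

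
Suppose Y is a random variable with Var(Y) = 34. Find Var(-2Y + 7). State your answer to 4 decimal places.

136.0000

Var(-2Y + 7) = (-2)²·Var(Y) = 4·34 = 136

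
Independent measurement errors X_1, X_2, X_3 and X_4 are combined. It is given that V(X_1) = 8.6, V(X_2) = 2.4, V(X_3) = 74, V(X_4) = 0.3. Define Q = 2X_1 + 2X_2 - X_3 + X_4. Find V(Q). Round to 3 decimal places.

By independence, V(Q) = (2)²V(X_1) + (2)²V(X_2) + (-1)²V(X_3) + (1)²V(X_4)
= (2)²·8.6 + (2)²·2.4 + (-1)²·74 + (1)²·0.3 = 118.3

118.300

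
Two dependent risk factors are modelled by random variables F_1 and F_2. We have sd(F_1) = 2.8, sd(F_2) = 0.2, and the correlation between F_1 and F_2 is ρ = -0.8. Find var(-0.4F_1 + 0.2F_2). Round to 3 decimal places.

1.328

var(F_1) = (2.8)² = 7.84;  var(F_2) = (0.2)² = 0.04
Cov(F_1,F_2) = ρ·sd(F_1)·sd(F_2) = -0.8·2.8·0.2 = -0.448
var(-0.4F_1 + 0.2F_2) = (-0.4)²·var(F_1) + (0.2)²·var(F_2) + 2·(-0.4)·(0.2)·Cov(F_1,F_2)
= 0.16·7.84 + 0.04·0.04 + -0.16·-0.448 = 1.32768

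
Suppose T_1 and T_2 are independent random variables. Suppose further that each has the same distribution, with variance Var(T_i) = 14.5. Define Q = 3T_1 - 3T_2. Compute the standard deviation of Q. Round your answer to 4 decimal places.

By independence, Var(Q) = (3)²Var(T_1) + (-3)²Var(T_2)
= (3)²·14.5 + (-3)²·14.5 = 261
SD(Q) = √261 ≈ 16.1555

16.1555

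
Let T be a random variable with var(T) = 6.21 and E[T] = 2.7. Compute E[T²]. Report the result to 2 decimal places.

E[T²] = var(T) + (E[T])² = 6.21 + (2.7)² = 13.5

13.50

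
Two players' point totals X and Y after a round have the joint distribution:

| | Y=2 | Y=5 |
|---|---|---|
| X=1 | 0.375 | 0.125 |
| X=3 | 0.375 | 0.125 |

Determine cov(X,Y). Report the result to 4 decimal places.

0.0000

E[X] = 2,  E[Y] = 2.75
E[XY] = 5.5
cov(X,Y) = E[XY] − E[X]E[Y] = 5.5 − (2)(2.75) = 0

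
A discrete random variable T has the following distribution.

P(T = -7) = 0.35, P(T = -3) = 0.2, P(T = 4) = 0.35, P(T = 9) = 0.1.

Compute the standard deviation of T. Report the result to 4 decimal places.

E[T] = (-7)(0.35) + (-3)(0.2) + (4)(0.35) + (9)(0.1) = -0.75
E[T²] = (-7)²(0.35) + (-3)²(0.2) + (4)²(0.35) + (9)²(0.1) = 32.65
Var(T) = E[T²] − (E[T])² = 32.65 − (-0.75)² = 32.0875
σ(T) = √32.0875 ≈ 5.6646

5.6646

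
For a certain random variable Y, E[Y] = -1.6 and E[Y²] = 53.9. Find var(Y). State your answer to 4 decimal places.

var(Y) = 53.9 − (-1.6)² = 51.34

51.3400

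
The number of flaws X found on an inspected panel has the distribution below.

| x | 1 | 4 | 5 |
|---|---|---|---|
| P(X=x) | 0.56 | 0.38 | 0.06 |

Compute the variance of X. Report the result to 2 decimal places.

E[X] = (1)(0.56) + (4)(0.38) + (5)(0.06) = 2.38
E[X²] = (1)²(0.56) + (4)²(0.38) + (5)²(0.06) = 8.14
var(X) = E[X²] − (E[X])² = 8.14 − (2.38)² = 2.4756

2.48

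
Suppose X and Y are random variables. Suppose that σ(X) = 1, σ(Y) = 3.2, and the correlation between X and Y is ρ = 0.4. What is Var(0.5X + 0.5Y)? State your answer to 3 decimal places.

3.450

Var(X) = (1)² = 1;  Var(Y) = (3.2)² = 10.24
Cov(X,Y) = ρ·σ(X)·σ(Y) = 0.4·1·3.2 = 1.28
Var(0.5X + 0.5Y) = (0.5)²·Var(X) + (0.5)²·Var(Y) + 2·(0.5)·(0.5)·Cov(X,Y)
= 0.25·1 + 0.25·10.24 + 0.5·1.28 = 3.45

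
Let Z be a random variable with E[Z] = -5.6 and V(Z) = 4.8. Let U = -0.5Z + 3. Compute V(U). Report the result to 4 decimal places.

V(-0.5Z + 3) = (-0.5)²·V(Z) = 0.25·4.8 = 1.2

1.2000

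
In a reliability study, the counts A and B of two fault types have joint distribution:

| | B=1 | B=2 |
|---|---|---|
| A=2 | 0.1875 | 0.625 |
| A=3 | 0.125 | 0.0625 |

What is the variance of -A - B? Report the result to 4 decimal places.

0.2344

E[A] = 2.1875,  E[B] = 1.6875,  E[AB] = 3.625
Var(A) = 4.9375 − (2.1875)² = 0.15234375;  Var(B) = 3.0625 − (1.6875)² = 0.21484375
Cov(A,B) = 3.625 − (2.1875)(1.6875) = -0.06640625
Var(-A - B) = (-1)²·0.15234375 + (-1)²·0.21484375 + 2·(-1)·(-1)·-0.06640625 = 0.234375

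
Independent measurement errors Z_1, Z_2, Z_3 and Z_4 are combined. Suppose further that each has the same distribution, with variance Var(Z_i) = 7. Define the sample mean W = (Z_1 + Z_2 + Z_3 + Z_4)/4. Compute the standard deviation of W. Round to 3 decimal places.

1.323

By independence, Var(W) = (0.25)²Var(Z_1) + (0.25)²Var(Z_2) + (0.25)²Var(Z_3) + (0.25)²Var(Z_4)
= (0.25)²·7 + (0.25)²·7 + (0.25)²·7 + (0.25)²·7 = 1.75
sd(W) = √1.75 ≈ 1.323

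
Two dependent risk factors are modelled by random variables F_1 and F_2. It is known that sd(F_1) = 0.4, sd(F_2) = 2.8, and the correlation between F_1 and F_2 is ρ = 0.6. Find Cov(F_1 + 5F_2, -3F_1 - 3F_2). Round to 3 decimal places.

-130.176

V(F_1) = (0.4)² = 0.16;  V(F_2) = (2.8)² = 7.84
Cov(F_1,F_2) = ρ·sd(F_1)·sd(F_2) = 0.6·0.4·2.8 = 0.672
Cov(F_1 + 5F_2, -3F_1 - 3F_2) = (1)(-3)V(F_1) + (5)(-3)V(F_2) + [(1)(-3) + (5)(-3)]Cov(F_1,F_2)
= -3·0.16 + -15·7.84 + -18·0.672 = -130.176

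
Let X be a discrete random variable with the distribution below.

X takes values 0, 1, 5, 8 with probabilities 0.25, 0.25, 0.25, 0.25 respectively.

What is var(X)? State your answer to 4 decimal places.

E[X] = (0)(0.25) + (1)(0.25) + (5)(0.25) + (8)(0.25) = 3.5
E[X²] = (0)²(0.25) + (1)²(0.25) + (5)²(0.25) + (8)²(0.25) = 22.5
var(X) = E[X²] − (E[X])² = 22.5 − (3.5)² = 10.25

10.2500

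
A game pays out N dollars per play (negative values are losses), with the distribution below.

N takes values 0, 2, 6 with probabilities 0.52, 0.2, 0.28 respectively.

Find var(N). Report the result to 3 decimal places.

E[N] = (0)(0.52) + (2)(0.2) + (6)(0.28) = 2.08
E[N²] = (0)²(0.52) + (2)²(0.2) + (6)²(0.28) = 10.88
var(N) = E[N²] − (E[N])² = 10.88 − (2.08)² = 6.5536

6.554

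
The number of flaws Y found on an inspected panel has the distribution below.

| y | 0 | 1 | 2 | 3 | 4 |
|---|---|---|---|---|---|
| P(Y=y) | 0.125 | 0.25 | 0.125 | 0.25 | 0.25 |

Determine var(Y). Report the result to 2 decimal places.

1.94

E[Y] = (0)(0.125) + (1)(0.25) + (2)(0.125) + (3)(0.25) + (4)(0.25) = 2.25
E[Y²] = (0)²(0.125) + (1)²(0.25) + (2)²(0.125) + (3)²(0.25) + (4)²(0.25) = 7
var(Y) = E[Y²] − (E[Y])² = 7 − (2.25)² = 1.9375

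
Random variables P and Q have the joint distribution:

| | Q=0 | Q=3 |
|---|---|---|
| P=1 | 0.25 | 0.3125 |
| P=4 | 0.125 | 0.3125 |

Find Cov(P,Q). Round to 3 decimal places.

0.352

E[P] = 2.3125,  E[Q] = 1.875
E[PQ] = 4.6875
Cov(P,Q) = E[PQ] − E[P]E[Q] = 4.6875 − (2.3125)(1.875) = 0.3515625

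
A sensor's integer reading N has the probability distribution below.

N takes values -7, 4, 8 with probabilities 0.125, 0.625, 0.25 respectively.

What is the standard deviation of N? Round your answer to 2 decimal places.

E[N] = (-7)(0.125) + (4)(0.625) + (8)(0.25) = 3.625
E[N²] = (-7)²(0.125) + (4)²(0.625) + (8)²(0.25) = 32.125
var(N) = E[N²] − (E[N])² = 32.125 − (3.625)² = 18.984375
SD(N) = √18.984375 ≈ 4.36

4.36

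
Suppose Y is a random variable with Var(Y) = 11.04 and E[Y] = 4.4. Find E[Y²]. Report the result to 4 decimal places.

30.4000

E[Y²] = Var(Y) + (E[Y])² = 11.04 + (4.4)² = 30.4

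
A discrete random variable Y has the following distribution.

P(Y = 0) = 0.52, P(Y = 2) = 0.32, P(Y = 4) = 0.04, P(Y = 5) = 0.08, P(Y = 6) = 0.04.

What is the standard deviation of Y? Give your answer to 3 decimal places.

1.813

E[Y] = (0)(0.52) + (2)(0.32) + (4)(0.04) + (5)(0.08) + (6)(0.04) = 1.44
E[Y²] = (0)²(0.52) + (2)²(0.32) + (4)²(0.04) + (5)²(0.08) + (6)²(0.04) = 5.36
V(Y) = E[Y²] − (E[Y])² = 5.36 − (1.44)² = 3.2864
sd(Y) = √3.2864 ≈ 1.813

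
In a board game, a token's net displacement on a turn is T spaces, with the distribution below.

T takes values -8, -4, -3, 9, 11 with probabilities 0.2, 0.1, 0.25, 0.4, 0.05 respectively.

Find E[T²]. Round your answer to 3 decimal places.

E[T²] = (-8)²(0.2) + (-4)²(0.1) + (-3)²(0.25) + (9)²(0.4) + (11)²(0.05) = 55.1

55.100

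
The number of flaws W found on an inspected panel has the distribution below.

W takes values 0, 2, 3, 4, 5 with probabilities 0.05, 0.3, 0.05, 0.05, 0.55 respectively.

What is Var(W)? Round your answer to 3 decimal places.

2.510

E[W] = (0)(0.05) + (2)(0.3) + (3)(0.05) + (4)(0.05) + (5)(0.55) = 3.7
E[W²] = (0)²(0.05) + (2)²(0.3) + (3)²(0.05) + (4)²(0.05) + (5)²(0.55) = 16.2
Var(W) = E[W²] − (E[W])² = 16.2 − (3.7)² = 2.51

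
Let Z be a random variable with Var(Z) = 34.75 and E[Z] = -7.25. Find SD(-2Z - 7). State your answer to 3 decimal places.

Var(-2Z - 7) = (-2)²·34.75 = 139
SD(-2Z - 7) = √139 ≈ 11.790

11.790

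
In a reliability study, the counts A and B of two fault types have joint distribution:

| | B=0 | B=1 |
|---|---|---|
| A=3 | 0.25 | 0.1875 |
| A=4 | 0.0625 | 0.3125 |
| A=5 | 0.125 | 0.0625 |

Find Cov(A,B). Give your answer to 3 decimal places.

E[A] = 3.75,  E[B] = 0.5625
E[AB] = 2.125
Cov(A,B) = E[AB] − E[A]E[B] = 2.125 − (3.75)(0.5625) = 0.015625

0.016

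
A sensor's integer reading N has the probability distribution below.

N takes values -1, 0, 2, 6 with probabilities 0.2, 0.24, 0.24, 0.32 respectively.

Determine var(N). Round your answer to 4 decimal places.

7.8400

E[N] = (-1)(0.2) + (0)(0.24) + (2)(0.24) + (6)(0.32) = 2.2
E[N²] = (-1)²(0.2) + (0)²(0.24) + (2)²(0.24) + (6)²(0.32) = 12.68
var(N) = E[N²] − (E[N])² = 12.68 − (2.2)² = 7.84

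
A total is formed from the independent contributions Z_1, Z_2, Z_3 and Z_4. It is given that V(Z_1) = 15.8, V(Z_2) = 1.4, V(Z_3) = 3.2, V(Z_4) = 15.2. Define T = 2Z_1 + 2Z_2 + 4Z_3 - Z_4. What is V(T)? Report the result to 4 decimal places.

135.2000

By independence, V(T) = (2)²V(Z_1) + (2)²V(Z_2) + (4)²V(Z_3) + (-1)²V(Z_4)
= (2)²·15.8 + (2)²·1.4 + (4)²·3.2 + (-1)²·15.2 = 135.2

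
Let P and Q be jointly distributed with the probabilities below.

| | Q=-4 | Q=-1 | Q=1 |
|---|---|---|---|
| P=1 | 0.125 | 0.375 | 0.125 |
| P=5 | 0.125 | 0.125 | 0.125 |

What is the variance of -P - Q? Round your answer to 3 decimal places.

E[P] = 2.5,  E[Q] = -1.25,  E[PQ] = -3.25
Var(P) = 10 − (2.5)² = 3.75;  Var(Q) = 4.75 − (-1.25)² = 3.1875
cov(P,Q) = -3.25 − (2.5)(-1.25) = -0.125
Var(-P - Q) = (-1)²·3.75 + (-1)²·3.1875 + 2·(-1)·(-1)·-0.125 = 6.6875

6.688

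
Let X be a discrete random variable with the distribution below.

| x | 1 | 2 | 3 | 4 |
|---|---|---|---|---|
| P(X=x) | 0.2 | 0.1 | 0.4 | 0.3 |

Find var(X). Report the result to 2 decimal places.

1.16

E[X] = (1)(0.2) + (2)(0.1) + (3)(0.4) + (4)(0.3) = 2.8
E[X²] = (1)²(0.2) + (2)²(0.1) + (3)²(0.4) + (4)²(0.3) = 9
var(X) = E[X²] − (E[X])² = 9 − (2.8)² = 1.16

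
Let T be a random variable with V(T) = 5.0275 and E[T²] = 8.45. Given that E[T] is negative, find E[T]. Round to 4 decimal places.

-1.8500

(E[T])² = E[T²] − V(T) = 8.45 − 5.0275 = 3.4225
E[T] = −√3.4225 = -1.85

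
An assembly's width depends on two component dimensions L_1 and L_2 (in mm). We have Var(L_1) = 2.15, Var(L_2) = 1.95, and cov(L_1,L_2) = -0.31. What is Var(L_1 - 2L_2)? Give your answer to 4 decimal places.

Var(L_1 - 2L_2) = (1)²·Var(L_1) + (-2)²·Var(L_2) + 2·(1)·(-2)·cov(L_1,L_2)
= 1·2.15 + 4·1.95 + -4·-0.31 = 11.19

11.1900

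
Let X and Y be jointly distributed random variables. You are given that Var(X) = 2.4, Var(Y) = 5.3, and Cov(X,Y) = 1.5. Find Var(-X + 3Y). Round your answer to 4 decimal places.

Var(-X + 3Y) = (-1)²·Var(X) + (3)²·Var(Y) + 2·(-1)·(3)·Cov(X,Y)
= 1·2.4 + 9·5.3 + -6·1.5 = 41.1

41.1000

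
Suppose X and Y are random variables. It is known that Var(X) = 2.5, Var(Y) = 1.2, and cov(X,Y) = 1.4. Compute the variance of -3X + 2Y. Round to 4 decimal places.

Var(-3X + 2Y) = (-3)²·Var(X) + (2)²·Var(Y) + 2·(-3)·(2)·cov(X,Y)
= 9·2.5 + 4·1.2 + -12·1.4 = 10.5

10.5000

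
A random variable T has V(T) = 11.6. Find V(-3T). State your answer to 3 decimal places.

104.400

V(-3T) = (-3)²·V(T) = 9·11.6 = 104.4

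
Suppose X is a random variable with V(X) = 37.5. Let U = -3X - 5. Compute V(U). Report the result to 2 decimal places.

337.50

V(-3X - 5) = (-3)²·V(X) = 9·37.5 = 337.5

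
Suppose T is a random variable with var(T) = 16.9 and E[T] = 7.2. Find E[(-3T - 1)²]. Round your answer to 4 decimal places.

E[-3T - 1] = -3·7.2 − 1 = -22.6
var(-3T - 1) = (-3)²·16.9 = 152.1
E[(-3T - 1)²] = var((-3T - 1)) + (E[(-3T - 1)])² = 152.1 + (-22.6)² = 662.86

662.8600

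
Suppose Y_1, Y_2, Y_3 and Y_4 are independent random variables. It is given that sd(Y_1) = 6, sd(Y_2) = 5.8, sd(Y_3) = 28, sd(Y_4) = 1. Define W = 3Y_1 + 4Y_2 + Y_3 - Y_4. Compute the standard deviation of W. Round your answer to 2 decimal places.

Var(Y_1) = 36, Var(Y_2) = 33.64, Var(Y_3) = 784, Var(Y_4) = 1
By independence, Var(W) = (3)²Var(Y_1) + (4)²Var(Y_2) + (1)²Var(Y_3) + (-1)²Var(Y_4)
= (3)²·36 + (4)²·33.64 + (1)²·784 + (-1)²·1 = 1647.24
sd(W) = √1647.24 ≈ 40.59

40.59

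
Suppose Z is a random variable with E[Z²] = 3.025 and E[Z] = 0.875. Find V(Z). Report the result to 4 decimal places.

2.2594

V(Z) = 3.025 − (0.875)² = 2.259375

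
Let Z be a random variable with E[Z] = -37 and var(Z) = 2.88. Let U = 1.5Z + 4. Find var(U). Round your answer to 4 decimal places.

6.4800

var(1.5Z + 4) = (1.5)²·var(Z) = 2.25·2.88 = 6.48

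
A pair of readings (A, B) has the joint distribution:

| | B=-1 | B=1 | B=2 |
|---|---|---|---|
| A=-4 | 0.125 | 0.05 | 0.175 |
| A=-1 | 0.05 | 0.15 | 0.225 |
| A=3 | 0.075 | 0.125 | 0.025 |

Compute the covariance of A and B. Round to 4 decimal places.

-0.2863

E[A] = -1.15,  E[B] = 0.925
E[AB] = -1.35
cov(A,B) = E[AB] − E[A]E[B] = -1.35 − (-1.15)(0.925) = -0.28625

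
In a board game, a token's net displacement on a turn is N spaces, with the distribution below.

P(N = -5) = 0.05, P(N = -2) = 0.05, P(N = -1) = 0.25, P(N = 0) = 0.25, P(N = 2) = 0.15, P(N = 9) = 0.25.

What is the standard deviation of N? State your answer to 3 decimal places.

4.330

E[N] = (-5)(0.05) + (-2)(0.05) + (-1)(0.25) + (0)(0.25) + (2)(0.15) + (9)(0.25) = 1.95
E[N²] = (-5)²(0.05) + (-2)²(0.05) + (-1)²(0.25) + (0)²(0.25) + (2)²(0.15) + (9)²(0.25) = 22.55
var(N) = E[N²] − (E[N])² = 22.55 − (1.95)² = 18.7475
SD(N) = √18.7475 ≈ 4.330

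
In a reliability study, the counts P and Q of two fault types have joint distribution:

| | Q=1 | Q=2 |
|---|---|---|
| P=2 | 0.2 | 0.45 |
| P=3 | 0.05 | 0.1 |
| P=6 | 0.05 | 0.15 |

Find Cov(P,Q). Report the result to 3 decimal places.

E[P] = 2.95,  E[Q] = 1.7
E[PQ] = 5.05
Cov(P,Q) = E[PQ] − E[P]E[Q] = 5.05 − (2.95)(1.7) = 0.035

0.035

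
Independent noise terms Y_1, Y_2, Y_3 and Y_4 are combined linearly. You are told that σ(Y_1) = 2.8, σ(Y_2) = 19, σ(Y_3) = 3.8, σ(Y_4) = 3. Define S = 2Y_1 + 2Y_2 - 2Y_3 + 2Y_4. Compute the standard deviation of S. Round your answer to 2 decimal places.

39.61

Var(Y_1) = 7.84, Var(Y_2) = 361, Var(Y_3) = 14.44, Var(Y_4) = 9
By independence, Var(S) = (2)²Var(Y_1) + (2)²Var(Y_2) + (-2)²Var(Y_3) + (2)²Var(Y_4)
= (2)²·7.84 + (2)²·361 + (-2)²·14.44 + (2)²·9 = 1569.12
σ(S) = √1569.12 ≈ 39.61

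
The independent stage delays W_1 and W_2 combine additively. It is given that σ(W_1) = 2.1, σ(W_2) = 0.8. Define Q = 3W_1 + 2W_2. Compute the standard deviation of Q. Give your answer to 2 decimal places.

6.50

Var(W_1) = 4.41, Var(W_2) = 0.64
By independence, Var(Q) = (3)²Var(W_1) + (2)²Var(W_2)
= (3)²·4.41 + (2)²·0.64 = 42.25
σ(Q) = √42.25 ≈ 6.50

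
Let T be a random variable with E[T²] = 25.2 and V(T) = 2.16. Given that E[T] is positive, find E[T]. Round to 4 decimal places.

4.8000

(E[T])² = E[T²] − V(T) = 25.2 − 2.16 = 23.04
E[T] = √23.04 = 4.8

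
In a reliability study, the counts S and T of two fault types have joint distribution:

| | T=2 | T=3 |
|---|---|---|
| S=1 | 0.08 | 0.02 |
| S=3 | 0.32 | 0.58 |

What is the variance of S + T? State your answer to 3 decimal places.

0.760

E[S] = 2.8,  E[T] = 2.6,  E[ST] = 7.36
Var(S) = 8.2 − (2.8)² = 0.36;  Var(T) = 7 − (2.6)² = 0.24
Cov(S,T) = 7.36 − (2.8)(2.6) = 0.08
Var(S + T) = (1)²·0.36 + (1)²·0.24 + 2·(1)·(1)·0.08 = 0.76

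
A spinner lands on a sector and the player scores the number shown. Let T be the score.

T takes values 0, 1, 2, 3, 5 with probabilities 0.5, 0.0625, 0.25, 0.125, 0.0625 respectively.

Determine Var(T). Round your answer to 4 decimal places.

2.1875

E[T] = (0)(0.5) + (1)(0.0625) + (2)(0.25) + (3)(0.125) + (5)(0.0625) = 1.25
E[T²] = (0)²(0.5) + (1)²(0.0625) + (2)²(0.25) + (3)²(0.125) + (5)²(0.0625) = 3.75
Var(T) = E[T²] − (E[T])² = 3.75 − (1.25)² = 2.1875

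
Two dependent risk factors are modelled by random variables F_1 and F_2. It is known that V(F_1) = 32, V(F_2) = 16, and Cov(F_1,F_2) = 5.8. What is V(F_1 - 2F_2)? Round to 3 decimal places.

V(F_1 - 2F_2) = (1)²·V(F_1) + (-2)²·V(F_2) + 2·(1)·(-2)·Cov(F_1,F_2)
= 1·32 + 4·16 + -4·5.8 = 72.8

72.800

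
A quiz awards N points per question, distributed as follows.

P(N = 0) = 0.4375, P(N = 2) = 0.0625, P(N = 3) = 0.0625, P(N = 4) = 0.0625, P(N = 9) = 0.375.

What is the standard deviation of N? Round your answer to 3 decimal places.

4.085

E[N] = (0)(0.4375) + (2)(0.0625) + (3)(0.0625) + (4)(0.0625) + (9)(0.375) = 3.9375
E[N²] = (0)²(0.4375) + (2)²(0.0625) + (3)²(0.0625) + (4)²(0.0625) + (9)²(0.375) = 32.1875
var(N) = E[N²] − (E[N])² = 32.1875 − (3.9375)² = 16.68359375
SD(N) = √16.68359375 ≈ 4.085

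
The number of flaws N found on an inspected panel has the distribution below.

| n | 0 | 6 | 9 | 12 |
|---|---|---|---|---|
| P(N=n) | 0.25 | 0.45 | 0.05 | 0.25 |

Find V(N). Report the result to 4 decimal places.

18.4275

E[N] = (0)(0.25) + (6)(0.45) + (9)(0.05) + (12)(0.25) = 6.15
E[N²] = (0)²(0.25) + (6)²(0.45) + (9)²(0.05) + (12)²(0.25) = 56.25
V(N) = E[N²] − (E[N])² = 56.25 − (6.15)² = 18.4275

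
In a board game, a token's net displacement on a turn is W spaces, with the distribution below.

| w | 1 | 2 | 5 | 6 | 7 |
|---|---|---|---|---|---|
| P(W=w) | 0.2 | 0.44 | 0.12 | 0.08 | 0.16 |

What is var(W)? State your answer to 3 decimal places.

E[W] = (1)(0.2) + (2)(0.44) + (5)(0.12) + (6)(0.08) + (7)(0.16) = 3.28
E[W²] = (1)²(0.2) + (2)²(0.44) + (5)²(0.12) + (6)²(0.08) + (7)²(0.16) = 15.68
var(W) = E[W²] − (E[W])² = 15.68 − (3.28)² = 4.9216

4.922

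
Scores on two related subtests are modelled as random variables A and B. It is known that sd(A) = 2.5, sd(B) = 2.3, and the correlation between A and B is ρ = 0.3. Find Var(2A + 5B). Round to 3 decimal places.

Var(A) = (2.5)² = 6.25;  Var(B) = (2.3)² = 5.29
cov(A,B) = ρ·sd(A)·sd(B) = 0.3·2.5·2.3 = 1.725
Var(2A + 5B) = (2)²·Var(A) + (5)²·Var(B) + 2·(2)·(5)·cov(A,B)
= 4·6.25 + 25·5.29 + 20·1.725 = 191.75

191.750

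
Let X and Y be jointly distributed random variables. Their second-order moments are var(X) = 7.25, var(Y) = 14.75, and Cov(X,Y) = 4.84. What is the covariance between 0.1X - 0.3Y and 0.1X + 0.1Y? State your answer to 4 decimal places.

-0.4668

Cov(0.1X - 0.3Y, 0.1X + 0.1Y) = (0.1)(0.1)var(X) + (-0.3)(0.1)var(Y) + [(0.1)(0.1) + (-0.3)(0.1)]Cov(X,Y)
= 0.01·7.25 + -0.03·14.75 + -0.02·4.84 = -0.4668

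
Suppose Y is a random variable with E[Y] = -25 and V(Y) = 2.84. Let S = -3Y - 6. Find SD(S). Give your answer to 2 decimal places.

5.06

V(-3Y - 6) = (-3)²·2.84 = 25.56
SD(S) = √25.56 ≈ 5.06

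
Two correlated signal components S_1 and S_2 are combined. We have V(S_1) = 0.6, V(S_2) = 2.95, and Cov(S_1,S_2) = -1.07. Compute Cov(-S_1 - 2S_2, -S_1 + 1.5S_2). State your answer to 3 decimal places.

Cov(-S_1 - 2S_2, -S_1 + 1.5S_2) = (-1)(-1)V(S_1) + (-2)(1.5)V(S_2) + [(-1)(1.5) + (-2)(-1)]Cov(S_1,S_2)
= 1·0.6 + -3·2.95 + 0.5·-1.07 = -8.785

-8.785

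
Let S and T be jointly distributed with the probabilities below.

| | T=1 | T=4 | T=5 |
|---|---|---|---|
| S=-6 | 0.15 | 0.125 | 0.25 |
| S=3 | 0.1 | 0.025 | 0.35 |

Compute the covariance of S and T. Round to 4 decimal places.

E[S] = -1.725,  E[T] = 3.85
E[ST] = -5.55
Cov(S,T) = E[ST] − E[S]E[T] = -5.55 − (-1.725)(3.85) = 1.09125

1.0913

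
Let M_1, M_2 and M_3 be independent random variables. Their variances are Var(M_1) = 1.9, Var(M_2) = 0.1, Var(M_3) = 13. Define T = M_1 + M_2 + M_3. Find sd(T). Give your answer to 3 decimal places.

3.873

By independence, Var(T) = (1)²Var(M_1) + (1)²Var(M_2) + (1)²Var(M_3)
= (1)²·1.9 + (1)²·0.1 + (1)²·13 = 15
sd(T) = √15 ≈ 3.873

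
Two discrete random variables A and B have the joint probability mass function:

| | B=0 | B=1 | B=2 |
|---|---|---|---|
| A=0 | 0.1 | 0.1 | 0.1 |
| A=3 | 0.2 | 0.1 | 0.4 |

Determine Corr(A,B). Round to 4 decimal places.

0.1502

E[A] = 2.1,  E[B] = 1.2
E[AB] = 2.7
Cov(A,B) = E[AB] − E[A]E[B] = 2.7 − (2.1)(1.2) = 0.18
Var(A) = 1.89,  Var(B) = 0.76
ρ = 0.18 / √(1.89·0.76) ≈ 0.1502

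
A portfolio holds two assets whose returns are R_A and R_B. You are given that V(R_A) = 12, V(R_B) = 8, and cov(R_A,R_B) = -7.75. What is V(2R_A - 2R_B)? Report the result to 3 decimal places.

142.000

V(2R_A - 2R_B) = (2)²·V(R_A) + (-2)²·V(R_B) + 2·(2)·(-2)·cov(R_A,R_B)
= 4·12 + 4·8 + -8·-7.75 = 142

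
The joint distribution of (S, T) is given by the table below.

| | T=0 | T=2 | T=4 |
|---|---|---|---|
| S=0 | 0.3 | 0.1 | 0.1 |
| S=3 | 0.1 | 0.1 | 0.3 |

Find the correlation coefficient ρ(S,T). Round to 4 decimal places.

0.4472

E[S] = 1.5,  E[T] = 2
E[ST] = 4.2
Cov(S,T) = E[ST] − E[S]E[T] = 4.2 − (1.5)(2) = 1.2
V(S) = 2.25,  V(T) = 3.2
ρ = 1.2 / √(2.25·3.2) ≈ 0.4472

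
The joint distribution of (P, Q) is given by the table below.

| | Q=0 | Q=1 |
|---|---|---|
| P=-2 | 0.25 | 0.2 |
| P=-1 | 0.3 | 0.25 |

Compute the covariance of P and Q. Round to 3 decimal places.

E[P] = -1.45,  E[Q] = 0.45
E[PQ] = -0.65
cov(P,Q) = E[PQ] − E[P]E[Q] = -0.65 − (-1.45)(0.45) = 0.0025

0.003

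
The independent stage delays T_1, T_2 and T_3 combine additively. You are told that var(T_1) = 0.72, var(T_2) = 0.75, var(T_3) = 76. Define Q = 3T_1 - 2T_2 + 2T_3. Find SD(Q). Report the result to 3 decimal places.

17.705

By independence, var(Q) = (3)²var(T_1) + (-2)²var(T_2) + (2)²var(T_3)
= (3)²·0.72 + (-2)²·0.75 + (2)²·76 = 313.48
SD(Q) = √313.48 ≈ 17.705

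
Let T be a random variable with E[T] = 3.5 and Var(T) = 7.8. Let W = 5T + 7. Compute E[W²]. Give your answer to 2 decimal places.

E[5T + 7] = 5·3.5 + 7 = 24.5
Var(5T + 7) = (5)²·7.8 = 195
E[W²] = Var(W) + (E[W])² = 195 + (24.5)² = 795.25

795.25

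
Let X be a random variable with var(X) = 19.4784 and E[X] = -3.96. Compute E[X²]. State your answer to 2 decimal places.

35.16

E[X²] = var(X) + (E[X])² = 19.4784 + (-3.96)² = 35.16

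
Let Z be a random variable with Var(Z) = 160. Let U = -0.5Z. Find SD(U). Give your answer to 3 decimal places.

6.325

Var(-0.5Z) = (-0.5)²·160 = 40
SD(U) = √40 ≈ 6.325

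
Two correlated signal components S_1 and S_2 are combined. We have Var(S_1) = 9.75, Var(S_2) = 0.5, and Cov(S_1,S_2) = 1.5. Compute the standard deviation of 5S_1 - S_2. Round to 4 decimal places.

Var(5S_1 - S_2) = (5)²·Var(S_1) + (-1)²·Var(S_2) + 2·(5)·(-1)·Cov(S_1,S_2)
= 25·9.75 + 1·0.5 + -10·1.5 = 229.25
SD(5S_1 - S_2) = √229.25 ≈ 15.1410

15.1410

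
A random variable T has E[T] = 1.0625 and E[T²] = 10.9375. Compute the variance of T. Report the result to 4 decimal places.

var(T) = 10.9375 − (1.0625)² = 9.80859375

9.8086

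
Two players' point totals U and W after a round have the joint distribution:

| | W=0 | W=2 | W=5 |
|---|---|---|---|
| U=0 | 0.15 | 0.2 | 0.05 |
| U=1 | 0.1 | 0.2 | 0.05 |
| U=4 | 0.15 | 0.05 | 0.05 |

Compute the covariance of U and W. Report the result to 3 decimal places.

-0.178

E[U] = 1.35,  E[W] = 1.65
E[UW] = 2.05
cov(U,W) = E[UW] − E[U]E[W] = 2.05 − (1.35)(1.65) = -0.1775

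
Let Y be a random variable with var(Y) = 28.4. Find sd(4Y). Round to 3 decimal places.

21.317

var(4Y) = (4)²·28.4 = 454.4
sd(4Y) = √454.4 ≈ 21.317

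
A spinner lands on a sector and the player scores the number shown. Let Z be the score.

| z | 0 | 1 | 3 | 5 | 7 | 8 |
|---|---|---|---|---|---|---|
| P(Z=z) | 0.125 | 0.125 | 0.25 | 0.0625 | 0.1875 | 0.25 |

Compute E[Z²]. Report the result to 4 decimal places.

29.1250

E[Z²] = (0)²(0.125) + (1)²(0.125) + (3)²(0.25) + (5)²(0.0625) + (7)²(0.1875) + (8)²(0.25) = 29.125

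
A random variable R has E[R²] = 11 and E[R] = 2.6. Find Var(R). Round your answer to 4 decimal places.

4.2400

Var(R) = 11 − (2.6)² = 4.24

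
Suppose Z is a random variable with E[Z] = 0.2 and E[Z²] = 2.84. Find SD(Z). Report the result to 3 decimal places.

Var(Z) = 2.84 − (0.2)² = 2.8
SD(Z) = √2.8 ≈ 1.673

1.673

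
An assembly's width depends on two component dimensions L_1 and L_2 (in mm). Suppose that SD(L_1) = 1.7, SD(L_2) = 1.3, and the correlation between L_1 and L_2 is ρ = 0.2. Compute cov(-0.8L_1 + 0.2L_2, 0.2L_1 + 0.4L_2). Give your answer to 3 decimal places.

-0.451

Var(L_1) = (1.7)² = 2.89;  Var(L_2) = (1.3)² = 1.69
cov(L_1,L_2) = ρ·SD(L_1)·SD(L_2) = 0.2·1.7·1.3 = 0.442
cov(-0.8L_1 + 0.2L_2, 0.2L_1 + 0.4L_2) = (-0.8)(0.2)Var(L_1) + (0.2)(0.4)Var(L_2) + [(-0.8)(0.4) + (0.2)(0.2)]cov(L_1,L_2)
= -0.16·2.89 + 0.08·1.69 + -0.28·0.442 = -0.45096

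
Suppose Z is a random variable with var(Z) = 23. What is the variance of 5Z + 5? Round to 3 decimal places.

var(5Z + 5) = (5)²·var(Z) = 25·23 = 575

575.000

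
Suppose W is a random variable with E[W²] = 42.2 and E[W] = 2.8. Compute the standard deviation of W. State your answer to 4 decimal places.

5.8617

var(W) = 42.2 − (2.8)² = 34.36
SD(W) = √34.36 ≈ 5.8617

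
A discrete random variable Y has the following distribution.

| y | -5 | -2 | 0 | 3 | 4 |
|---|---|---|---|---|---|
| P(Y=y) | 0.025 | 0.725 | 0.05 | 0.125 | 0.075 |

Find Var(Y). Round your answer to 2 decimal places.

5.04

E[Y] = (-5)(0.025) + (-2)(0.725) + (0)(0.05) + (3)(0.125) + (4)(0.075) = -0.9
E[Y²] = (-5)²(0.025) + (-2)²(0.725) + (0)²(0.05) + (3)²(0.125) + (4)²(0.075) = 5.85
Var(Y) = E[Y²] − (E[Y])² = 5.85 − (-0.9)² = 5.04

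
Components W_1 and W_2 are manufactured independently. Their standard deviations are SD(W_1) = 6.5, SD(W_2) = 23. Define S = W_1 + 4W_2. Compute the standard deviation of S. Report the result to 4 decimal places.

var(W_1) = 42.25, var(W_2) = 529
By independence, var(S) = (1)²var(W_1) + (4)²var(W_2)
= (1)²·42.25 + (4)²·529 = 8506.25
SD(S) = √8506.25 ≈ 92.2293

92.2293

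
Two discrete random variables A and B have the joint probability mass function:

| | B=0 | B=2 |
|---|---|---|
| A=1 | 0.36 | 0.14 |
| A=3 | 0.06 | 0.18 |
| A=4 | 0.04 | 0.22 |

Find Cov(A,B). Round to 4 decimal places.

E[A] = 2.26,  E[B] = 1.08
E[AB] = 3.12
Cov(A,B) = E[AB] − E[A]E[B] = 3.12 − (2.26)(1.08) = 0.6792

0.6792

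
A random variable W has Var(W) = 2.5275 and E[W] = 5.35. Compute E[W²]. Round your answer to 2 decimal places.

E[W²] = Var(W) + (E[W])² = 2.5275 + (5.35)² = 31.15

31.15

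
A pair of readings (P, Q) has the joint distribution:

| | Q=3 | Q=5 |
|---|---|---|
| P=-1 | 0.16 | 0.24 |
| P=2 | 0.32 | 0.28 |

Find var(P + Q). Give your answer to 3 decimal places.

E[P] = 0.8,  E[Q] = 4.04,  E[PQ] = 3.04
var(P) = 2.8 − (0.8)² = 2.16;  var(Q) = 17.32 − (4.04)² = 0.9984
cov(P,Q) = 3.04 − (0.8)(4.04) = -0.192
var(P + Q) = (1)²·2.16 + (1)²·0.9984 + 2·(1)·(1)·-0.192 = 2.7744

2.774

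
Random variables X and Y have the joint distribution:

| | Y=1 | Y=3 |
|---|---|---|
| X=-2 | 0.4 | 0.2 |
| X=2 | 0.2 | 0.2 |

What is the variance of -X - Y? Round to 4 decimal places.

5.4400

E[X] = -0.4,  E[Y] = 1.8,  E[XY] = -0.4
var(X) = 4 − (-0.4)² = 3.84;  var(Y) = 4.2 − (1.8)² = 0.96
cov(X,Y) = -0.4 − (-0.4)(1.8) = 0.32
var(-X - Y) = (-1)²·3.84 + (-1)²·0.96 + 2·(-1)·(-1)·0.32 = 5.44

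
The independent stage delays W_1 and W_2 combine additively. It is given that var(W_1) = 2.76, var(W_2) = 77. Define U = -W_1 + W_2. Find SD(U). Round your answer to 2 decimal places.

By independence, var(U) = (-1)²var(W_1) + (1)²var(W_2)
= (-1)²·2.76 + (1)²·77 = 79.76
SD(U) = √79.76 ≈ 8.93

8.93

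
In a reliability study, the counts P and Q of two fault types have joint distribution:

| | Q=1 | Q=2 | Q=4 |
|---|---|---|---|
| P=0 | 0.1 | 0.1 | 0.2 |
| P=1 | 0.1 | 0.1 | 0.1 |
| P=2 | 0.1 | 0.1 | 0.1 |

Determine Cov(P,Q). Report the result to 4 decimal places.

-0.1500

E[P] = 0.9,  E[Q] = 2.5
E[PQ] = 2.1
Cov(P,Q) = E[PQ] − E[P]E[Q] = 2.1 − (0.9)(2.5) = -0.15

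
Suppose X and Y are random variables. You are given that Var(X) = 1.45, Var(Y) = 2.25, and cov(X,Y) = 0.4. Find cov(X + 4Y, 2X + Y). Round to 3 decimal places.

15.500

cov(X + 4Y, 2X + Y) = (1)(2)Var(X) + (4)(1)Var(Y) + [(1)(1) + (4)(2)]cov(X,Y)
= 2·1.45 + 4·2.25 + 9·0.4 = 15.5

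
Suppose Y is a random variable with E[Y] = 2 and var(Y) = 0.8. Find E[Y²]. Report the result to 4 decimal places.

E[Y²] = var(Y) + (E[Y])² = 0.8 + (2)² = 4.8

4.8000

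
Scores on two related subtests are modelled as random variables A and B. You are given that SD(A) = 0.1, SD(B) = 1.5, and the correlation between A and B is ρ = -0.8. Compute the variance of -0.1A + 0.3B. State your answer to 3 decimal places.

V(A) = (0.1)² = 0.01;  V(B) = (1.5)² = 2.25
Cov(A,B) = ρ·SD(A)·SD(B) = -0.8·0.1·1.5 = -0.12
V(-0.1A + 0.3B) = (-0.1)²·V(A) + (0.3)²·V(B) + 2·(-0.1)·(0.3)·Cov(A,B)
= 0.01·0.01 + 0.09·2.25 + -0.06·-0.12 = 0.2098

0.210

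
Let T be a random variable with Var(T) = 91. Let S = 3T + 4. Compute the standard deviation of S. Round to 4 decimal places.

28.6182

Var(3T + 4) = (3)²·91 = 819
sd(S) = √819 ≈ 28.6182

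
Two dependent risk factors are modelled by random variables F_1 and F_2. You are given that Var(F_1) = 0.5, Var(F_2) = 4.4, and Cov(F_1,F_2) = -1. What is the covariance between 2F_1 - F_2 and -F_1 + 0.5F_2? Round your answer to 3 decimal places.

-5.200

Cov(2F_1 - F_2, -F_1 + 0.5F_2) = (2)(-1)Var(F_1) + (-1)(0.5)Var(F_2) + [(2)(0.5) + (-1)(-1)]Cov(F_1,F_2)
= -2·0.5 + -0.5·4.4 + 2·-1 = -5.2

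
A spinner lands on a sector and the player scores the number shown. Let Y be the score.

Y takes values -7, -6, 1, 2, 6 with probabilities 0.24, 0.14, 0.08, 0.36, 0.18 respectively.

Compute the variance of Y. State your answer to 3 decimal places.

24.390

E[Y] = (-7)(0.24) + (-6)(0.14) + (1)(0.08) + (2)(0.36) + (6)(0.18) = -0.64
E[Y²] = (-7)²(0.24) + (-6)²(0.14) + (1)²(0.08) + (2)²(0.36) + (6)²(0.18) = 24.8
Var(Y) = E[Y²] − (E[Y])² = 24.8 − (-0.64)² = 24.3904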